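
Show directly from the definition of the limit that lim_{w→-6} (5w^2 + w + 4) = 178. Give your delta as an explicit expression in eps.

Fix eps > 0. We want delta > 0 such that 0 < |w + 6| < delta implies |(5w^2 + w + 4) − 178| < eps.
(5w^2 + w + 4) − 178 = 5w^2 + w - 174 = (w + 6)(5w - 29).
So |(5w^2 + w + 4) − 178| = |w + 6|·|5w - 29|.
Assume first that |w + 6| < 1, so |w| < 7. Then |5w - 29| ≤ 5·7 + 29 = 64.
Hence |(5w^2 + w + 4) − 178| ≤ 64|w + 6| < eps provided |w + 6| < eps/64.
Choosing delta = min(1, eps/64) ensures both conditions, hence |(5w^2 + w + 4) − 178| < eps.

delta = min(1, eps/64)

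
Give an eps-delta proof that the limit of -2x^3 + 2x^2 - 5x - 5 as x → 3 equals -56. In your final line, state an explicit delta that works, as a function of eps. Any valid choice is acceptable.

delta = min(2, eps/87)

Let eps > 0 be given. We want delta > 0 such that 0 < |x − 3| < delta implies |(-2x^3 + 2x^2 - 5x - 5) + 56| < eps.
(-2x^3 + 2x^2 - 5x - 5) + 56 = -2x^3 + 2x^2 - 5x + 51 = (x − 3)(-2x^2 - 4x - 17).
So |(-2x^3 + 2x^2 - 5x - 5) + 56| = |x − 3|·|-2x^2 - 4x - 17|.
Assume first that |x − 3| < 2, so |x| < 5. Then |-2x^2 - 4x - 17| ≤ 2·5^2 + 4·5 + 17 = 87.
Hence |(-2x^3 + 2x^2 - 5x - 5) + 56| ≤ 87|x − 3| < eps provided |x − 3| < eps/87.
Take delta = min(2, eps/87). Then 0 < |x − 3| < delta gives both |x − 3| < 2 and |x − 3| < eps/87, so |(-2x^3 + 2x^2 - 5x - 5) + 56| < eps.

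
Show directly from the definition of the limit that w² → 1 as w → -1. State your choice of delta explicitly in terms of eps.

Suppose eps > 0. We seek delta > 0 with 0 < |w + 1| < delta ⇒ |w² − 1| < eps.
Factor: w² − 1 = (w + 1)(w - 1), so |w² − 1| = |w + 1|·|w - 1|.
Restrict delta ≤ 1. Then |w + 1| < 1 gives |w| < 2, so by the triangle inequality |w - 1| ≤ 2 + 1 = 3.
Hence |w² − 1| ≤ 3|w + 1|, which is < eps once |w + 1| < eps/3.
Take delta = min(1, eps/3). If 0 < |w + 1| < delta then both bounds hold and |w² − 1| ≤ 3|w + 1| < 3·(eps/3) = eps.

delta = min(1, eps/3)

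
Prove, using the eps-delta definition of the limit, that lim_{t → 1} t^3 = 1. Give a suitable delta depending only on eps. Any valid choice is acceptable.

Fix eps > 0. We seek delta > 0 with 0 < |t − 1| < delta ⇒ |t^3 − 1| < eps.
Factor: t^3 − 1 = (t − 1)(t^2 + t + 1), so |t^3 − 1| = |t − 1|·|t^2 + t + 1|.
Restrict delta ≤ 2. Then |t − 1| < 2 gives |t| < 3, so by the triangle inequality |t^2 + t + 1| ≤ 3^2 + 3 + 1 = 13.
Hence |t^3 − 1| ≤ 13|t − 1|, which is < eps once |t − 1| < eps/13.
Take delta = min(2, eps/13). If 0 < |t − 1| < delta then both bounds hold and |t^3 − 1| ≤ 13|t − 1| < 13·(eps/13) = eps.

delta = min(2, eps/13)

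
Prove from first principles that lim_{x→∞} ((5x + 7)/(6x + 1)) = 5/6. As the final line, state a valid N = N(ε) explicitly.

N = (37/36)/ε

Let ε > 0 be given. We seek N > 0 such that x > N implies |(5x + 7)/(6x + 1) − (5/6)| < ε.
(5x + 7)/(6x + 1) − (5/6) = (6(5x + 7) − 5(6x + 1)) / (6(6x + 1)) = 37/(6(6x + 1)).
For x > 0 we have 6x + 1 > 6x, so |(5x + 7)/(6x + 1) − (5/6)| = 37/(6(6x + 1)) < 37/(6·6x) = (37/36)/x.
Thus |(5x + 7)/(6x + 1) − (5/6)| < ε whenever x > (37/36)/ε.
Take N = (37/36)/ε. If x > N then |(5x + 7)/(6x + 1) − (5/6)| < (37/36)/x < ε.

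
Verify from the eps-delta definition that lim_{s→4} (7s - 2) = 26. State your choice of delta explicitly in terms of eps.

Let eps > 0 be given. We need delta > 0 so that 0 < |s − 4| < delta implies |(7s - 2) − 26| < eps.
|(7s - 2) − 26| = |7s - 28| = 7|s − 4|.
Thus it suffices that |s − 4| < eps/7.
Take delta = eps/7. If 0 < |s − 4| < delta then |(7s - 2) − 26| = 7|s − 4| < 7·(eps/7) = eps.

delta = eps/7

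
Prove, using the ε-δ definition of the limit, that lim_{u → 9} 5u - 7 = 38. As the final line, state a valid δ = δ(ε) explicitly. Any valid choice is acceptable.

Let ε > 0. We need δ > 0 so that 0 < |u − 9| < δ implies |(5u - 7) − 38| < ε.
Since (5u - 7) − 38 = 5(u − 9), we have |(5u - 7) − 38| = 5|u − 9|.
So 5|u − 9| < ε exactly when |u − 9| < ε/5.
Choosing δ = ε/5 gives |(5u - 7) − 38| = 5|u − 9| < ε whenever |u − 9| < δ.

δ = ε/5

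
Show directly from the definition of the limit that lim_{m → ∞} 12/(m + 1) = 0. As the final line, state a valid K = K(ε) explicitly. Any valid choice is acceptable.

Let ε > 0. For m ≥ 1, |12/(m + 1) − 0| = 12/(m + 1) ≤ 12/m.
We need 12/m < ε, i.e. m > 12/ε.
Take K = 12/ε. If m > K then |12/(m + 1)| ≤ 12/m < ε.

K = 12/ε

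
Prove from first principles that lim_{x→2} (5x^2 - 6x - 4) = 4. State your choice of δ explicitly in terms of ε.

δ = min(2, ε/24)

Fix ε > 0. We want δ > 0 such that 0 < |x − 2| < δ implies |(5x^2 - 6x - 4) − 4| < ε.
(5x^2 - 6x - 4) − 4 = 5x^2 - 6x - 8 = (x − 2)(5x + 4).
So |(5x^2 - 6x - 4) − 4| = |x − 2|·|5x + 4|.
Assume first that |x − 2| < 2, so |x| < 4. Then |5x + 4| ≤ 5·4 + 4 = 24.
Hence |(5x^2 - 6x - 4) − 4| ≤ 24|x − 2| < ε provided |x − 2| < ε/24.
Choosing δ = min(2, ε/24) ensures both conditions, hence |(5x^2 - 6x - 4) − 4| < ε.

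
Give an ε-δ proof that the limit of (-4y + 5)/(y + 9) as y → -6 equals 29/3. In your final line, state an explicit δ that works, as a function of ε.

δ = min(3/2, (9/82)ε)

Let ε > 0. We want δ > 0 with 0 < |y + 6| < δ ⇒ |(-4y + 5)/(y + 9) − (29/3)| < ε.
Combining over a common denominator, (-4y + 5)/(y + 9) − (29/3) = [(-4y + 5)·3 − 29·(y + 9)] / [3·(y + 9)] = -41(y + 6) / (3(y + 9)).
So |(-4y + 5)/(y + 9) − (29/3)| = 41|y + 6| / (3·|y + 9|).
Require δ ≤ 3/2, so |y + 9| ≥ |3| − |y + 6| > 3 − 3/2 = 3/2.
Hence |(-4y + 5)/(y + 9) − (29/3)| < 41|y + 6|/(3·(3/2)) = (82/9)|y + 6|, which is < ε once |y + 6| < (9/82)ε.
Take δ = min(3/2, (9/82)ε). Then 0 < |y + 6| < δ forces both bounds, so |(-4y + 5)/(y + 9) − (29/3)| < ε.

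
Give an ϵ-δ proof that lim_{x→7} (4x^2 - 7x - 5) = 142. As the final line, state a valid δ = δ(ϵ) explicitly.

δ = min(1, ϵ/53)

Fix ϵ > 0. We want δ > 0 such that 0 < |x − 7| < δ implies |(4x^2 - 7x - 5) − 142| < ϵ.
(4x^2 - 7x - 5) − 142 = 4x^2 - 7x - 147 = (x − 7)(4x + 21).
So |(4x^2 - 7x - 5) − 142| = |x − 7|·|4x + 21|.
Require δ ≤ 1. Then |x − 7| < 1 gives |x| < 8, and by the triangle inequality |4x + 21| ≤ 4·8 + 21 = 53.
Hence |(4x^2 - 7x - 5) − 142| ≤ 53|x − 7| < ϵ provided |x − 7| < ϵ/53.
Take δ = min(1, ϵ/53). Then 0 < |x − 7| < δ gives both |x − 7| < 1 and |x − 7| < ϵ/53, so |(4x^2 - 7x - 5) − 142| < ϵ.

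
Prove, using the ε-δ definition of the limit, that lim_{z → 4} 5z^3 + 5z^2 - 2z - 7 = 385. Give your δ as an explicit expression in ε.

Let ε > 0. We want δ > 0 such that 0 < |z − 4| < δ implies |(5z^3 + 5z^2 - 2z - 7) − 385| < ε.
(5z^3 + 5z^2 - 2z - 7) − 385 = 5z^3 + 5z^2 - 2z - 392 = (z − 4)(5z^2 + 25z + 98).
So |(5z^3 + 5z^2 - 2z - 7) − 385| = |z − 4|·|5z^2 + 25z + 98|.
Assume first that |z − 4| < 2, so |z| < 6. Then |5z^2 + 25z + 98| ≤ 5·6^2 + 25·6 + 98 = 428.
Hence |(5z^3 + 5z^2 - 2z - 7) − 385| ≤ 428|z − 4| < ε provided |z − 4| < ε/428.
Choosing δ = min(2, ε/428) ensures both conditions, hence |(5z^3 + 5z^2 - 2z - 7) − 385| < ε.

δ = min(2, ε/428)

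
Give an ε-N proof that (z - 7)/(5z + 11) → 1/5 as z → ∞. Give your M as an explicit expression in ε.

M = (46/25)/ε

Let ε > 0 be given. We seek M > 0 such that z > M implies |(z - 7)/(5z + 11) − (1/5)| < ε.
(z - 7)/(5z + 11) − (1/5) = (5(z - 7) − (5z + 11)) / (5(5z + 11)) = -46/(5(5z + 11)).
For z > 0 we have 5z + 11 > 5z, so |(z - 7)/(5z + 11) − (1/5)| = 46/(5(5z + 11)) < 46/(5·5z) = (46/25)/z.
Thus |(z - 7)/(5z + 11) − (1/5)| < ε whenever z > (46/25)/ε.
Take M = (46/25)/ε. If z > M then |(z - 7)/(5z + 11) − (1/5)| < (46/25)/z < ε.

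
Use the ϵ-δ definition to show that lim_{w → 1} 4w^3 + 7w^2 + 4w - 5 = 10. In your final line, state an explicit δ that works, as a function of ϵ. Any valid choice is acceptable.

δ = min(1, ϵ/53)

Let ϵ > 0 be given. We want δ > 0 such that 0 < |w − 1| < δ implies |(4w^3 + 7w^2 + 4w - 5) − 10| < ϵ.
(4w^3 + 7w^2 + 4w - 5) − 10 = 4w^3 + 7w^2 + 4w - 15 = (w − 1)(4w^2 + 11w + 15).
So |(4w^3 + 7w^2 + 4w - 5) − 10| = |w − 1|·|4w^2 + 11w + 15|.
Assume first that |w − 1| < 1, so |w| < 2. Then |4w^2 + 11w + 15| ≤ 4·2^2 + 11·2 + 15 = 53.
Hence |(4w^3 + 7w^2 + 4w - 5) − 10| ≤ 53|w − 1| < ϵ provided |w − 1| < ϵ/53.
Take δ = min(1, ϵ/53). Then 0 < |w − 1| < δ gives both |w − 1| < 1 and |w − 1| < ϵ/53, so |(4w^3 + 7w^2 + 4w - 5) − 10| < ϵ.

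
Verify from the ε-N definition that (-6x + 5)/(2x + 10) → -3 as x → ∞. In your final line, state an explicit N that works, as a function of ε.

Fix ε > 0. We seek N > 0 such that x > N implies |(-6x + 5)/(2x + 10) + 3| < ε.
(-6x + 5)/(2x + 10) + 3 = (2(-6x + 5) − (-6)(2x + 10)) / (2(2x + 10)) = 70/(2(2x + 10)).
For x > 0 we have 2x + 10 > 2x, so |(-6x + 5)/(2x + 10) + 3| = 70/(2(2x + 10)) < 70/(2·2x) = (35/2)/x.
Thus |(-6x + 5)/(2x + 10) + 3| < ε whenever x > (35/2)/ε.
Take N = (35/2)/ε. If x > N then |(-6x + 5)/(2x + 10) + 3| < (35/2)/x < ε.

N = (35/2)/ε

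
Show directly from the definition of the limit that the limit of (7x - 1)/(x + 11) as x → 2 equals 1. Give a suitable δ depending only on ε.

Let ε > 0. We want δ > 0 with 0 < |x − 2| < δ ⇒ |(7x - 1)/(x + 11) − 1| < ε.
Combining over a common denominator, (7x - 1)/(x + 11) − 1 = [(7x - 1)·13 − 13·(x + 11)] / [13·(x + 11)] = 78(x − 2) / (13(x + 11)).
So |(7x - 1)/(x + 11) − 1| = 78|x − 2| / (13·|x + 11|).
Restrict δ ≤ 13/2. Then |x − 2| < 13/2 gives |x + 11| = |(x − 2) + 13| ≥ 13 − 13/2 = 13/2.
Hence |(7x - 1)/(x + 11) − 1| < 78|x − 2|/(13·(13/2)) = (12/13)|x − 2|, which is < ε once |x − 2| < (13/12)ε.
Take δ = min(13/2, (13/12)ε). Then 0 < |x − 2| < δ forces both bounds, so |(7x - 1)/(x + 11) − 1| < ε.

δ = min(13/2, (13/12)ε)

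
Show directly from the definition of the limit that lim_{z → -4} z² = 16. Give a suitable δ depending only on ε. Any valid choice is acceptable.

Suppose ε > 0. We seek δ > 0 with 0 < |z + 4| < δ ⇒ |z² − 16| < ε.
Factor: z² − 16 = (z + 4)(z - 4), so |z² − 16| = |z + 4|·|z - 4|.
Impose δ ≤ 1 so that |z| < 5; then |z - 4| ≤ 9.
Hence |z² − 16| ≤ 9|z + 4|, which is < ε once |z + 4| < ε/9.
Take δ = min(1, ε/9). If 0 < |z + 4| < δ then both bounds hold and |z² − 16| ≤ 9|z + 4| < 9·(ε/9) = ε.

δ = min(1, ε/9)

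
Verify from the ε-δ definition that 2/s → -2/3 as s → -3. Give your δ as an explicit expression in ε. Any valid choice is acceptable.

δ = min(3/2, (9/4)ε)

Suppose ε > 0. We seek δ > 0 such that 0 < |s + 3| < δ implies |2/s + 2/3| < ε.
|2/s + 2/3| = 2·|-3 − s|/(3·|s|) = 2|s + 3|/(3|s|).
Require δ ≤ 3/2 so that |s| > 3 − 3/2 = 3/2, hence 3|s| > 9/2.
Then |2/s + 2/3| < 2|s + 3|/(9/2), which is < ε when |s + 3| < (9/4)ε.
Take δ = min(3/2, (9/4)ε). Then 0 < |s + 3| < δ gives both |s + 3| < 3/2 and |s + 3| < (9/4)ε, so |2/s + 2/3| < ε.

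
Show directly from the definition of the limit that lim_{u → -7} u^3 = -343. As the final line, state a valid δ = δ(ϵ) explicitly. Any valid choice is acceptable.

Suppose ϵ > 0. We seek δ > 0 with 0 < |u + 7| < δ ⇒ |u^3 + 343| < ϵ.
Factor: u^3 + 343 = (u + 7)(u^2 - 7u + 49), so |u^3 + 343| = |u + 7|·|u^2 - 7u + 49|.
Impose δ ≤ 2 so that |u| < 9; then |u^2 - 7u + 49| ≤ 193.
Hence |u^3 + 343| ≤ 193|u + 7|, which is < ϵ once |u + 7| < ϵ/193.
Take δ = min(2, ϵ/193). If 0 < |u + 7| < δ then both bounds hold and |u^3 + 343| ≤ 193|u + 7| < 193·(ϵ/193) = ϵ.

δ = min(2, ϵ/193)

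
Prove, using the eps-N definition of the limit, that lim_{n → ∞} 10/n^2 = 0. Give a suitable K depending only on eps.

Let eps > 0 be given. For n ≥ 1, |10/n^2 − 0| = 10/n^2.
10/n^2 < eps ⇔ n^2 > 10/eps ⇔ n > (10/eps)^{1/2}.
Take K = (10/eps)^{1/2}. Then n > K implies 10/n^2 < eps.

K = (10/eps)^{1/2}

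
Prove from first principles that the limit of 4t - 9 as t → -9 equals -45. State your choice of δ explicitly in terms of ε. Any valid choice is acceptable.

δ = ε/4

Let ε > 0 be given. We need δ > 0 so that 0 < |t + 9| < δ implies |(4t - 9) + 45| < ε.
Since (4t - 9) + 45 = 4(t + 9), we have |(4t - 9) + 45| = 4|t + 9|.
So 4|t + 9| < ε exactly when |t + 9| < ε/4.
Take δ = ε/4. If 0 < |t + 9| < δ then |(4t - 9) + 45| = 4|t + 9| < 4·(ε/4) = ε.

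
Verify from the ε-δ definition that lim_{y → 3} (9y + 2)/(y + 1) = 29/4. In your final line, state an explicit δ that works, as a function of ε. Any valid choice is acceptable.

Let ε > 0 be given. We want δ > 0 with 0 < |y − 3| < δ ⇒ |(9y + 2)/(y + 1) − (29/4)| < ε.
Combining over a common denominator, (9y + 2)/(y + 1) − (29/4) = [(9y + 2)·4 − 29·(y + 1)] / [4·(y + 1)] = 7(y − 3) / (4(y + 1)).
So |(9y + 2)/(y + 1) − (29/4)| = 7|y − 3| / (4·|y + 1|).
Restrict δ ≤ 2. Then |y − 3| < 2 gives |y + 1| = |(y − 3) + 4| ≥ 4 − 2 = 2.
Hence |(9y + 2)/(y + 1) − (29/4)| < 7|y − 3|/(4·2) = (7/8)|y − 3|, which is < ε once |y − 3| < (8/7)ε.
Take δ = min(2, (8/7)ε). Then 0 < |y − 3| < δ forces both bounds, so |(9y + 2)/(y + 1) − (29/4)| < ε.

δ = min(2, (8/7)ε)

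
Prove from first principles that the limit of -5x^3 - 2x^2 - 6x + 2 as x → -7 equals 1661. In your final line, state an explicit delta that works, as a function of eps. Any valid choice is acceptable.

delta = min(1, eps/821)

Let eps > 0. We want delta > 0 such that 0 < |x + 7| < delta implies |(-5x^3 - 2x^2 - 6x + 2) − 1661| < eps.
(-5x^3 - 2x^2 - 6x + 2) − 1661 = -5x^3 - 2x^2 - 6x - 1659 = (x + 7)(-5x^2 + 33x - 237).
So |(-5x^3 - 2x^2 - 6x + 2) − 1661| = |x + 7|·|-5x^2 + 33x - 237|.
Assume first that |x + 7| < 1, so |x| < 8. Then |-5x^2 + 33x - 237| ≤ 5·8^2 + 33·8 + 237 = 821.
Hence |(-5x^3 - 2x^2 - 6x + 2) − 1661| ≤ 821|x + 7| < eps provided |x + 7| < eps/821.
Take delta = min(1, eps/821). Then 0 < |x + 7| < delta gives both |x + 7| < 1 and |x + 7| < eps/821, so |(-5x^3 - 2x^2 - 6x + 2) − 1661| < eps.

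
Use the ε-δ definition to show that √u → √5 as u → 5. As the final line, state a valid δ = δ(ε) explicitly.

Suppose ε > 0. We want δ > 0 such that 0 < |u − 5| < δ implies |√u − √5| < ε.
Multiplying by the conjugate, |√u − √5| = |u − 5|/(√u + √5).
Restrict δ ≤ 5 so that |u − 5| < 5 forces u > 0, and then √u + √5 > √5.
Hence |√u − √5| < |u − 5|/√5, which is < ε once |u − 5| < √5·ε.
Take δ = min(5, √5·ε). If 0 < |u − 5| < δ then u > 0 and |√u − √5| < |u − 5|/√5 < ε.

δ = min(5, √5·ε)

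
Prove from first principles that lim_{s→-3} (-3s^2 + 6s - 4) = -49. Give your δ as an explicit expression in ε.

Suppose ε > 0. We want δ > 0 such that 0 < |s + 3| < δ implies |(-3s^2 + 6s - 4) + 49| < ε.
(-3s^2 + 6s - 4) + 49 = -3s^2 + 6s + 45 = (s + 3)(-3s + 15).
So |(-3s^2 + 6s - 4) + 49| = |s + 3|·|-3s + 15|.
Require δ ≤ 2. Then |s + 3| < 2 gives |s| < 5, and by the triangle inequality |-3s + 15| ≤ 3·5 + 15 = 30.
Hence |(-3s^2 + 6s - 4) + 49| ≤ 30|s + 3| < ε provided |s + 3| < ε/30.
Choosing δ = min(2, ε/30) ensures both conditions, hence |(-3s^2 + 6s - 4) + 49| < ε.

δ = min(2, ε/30)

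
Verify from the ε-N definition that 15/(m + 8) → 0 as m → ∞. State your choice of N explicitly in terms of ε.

N = 15/ε

Fix ε > 0. For m ≥ 1, |15/(m + 8) − 0| = 15/(m + 8) ≤ 15/m.
We need 15/m < ε, i.e. m > 15/ε.
Take N = 15/ε. If m > N then |15/(m + 8)| ≤ 15/m < ε.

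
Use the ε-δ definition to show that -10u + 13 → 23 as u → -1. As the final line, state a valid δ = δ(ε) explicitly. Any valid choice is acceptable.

δ = ε/10

Let ε > 0 be given. We need δ > 0 so that 0 < |u + 1| < δ implies |(-10u + 13) − 23| < ε.
Since (-10u + 13) − 23 = -10(u + 1), we have |(-10u + 13) − 23| = 10|u + 1|.
Thus it suffices that |u + 1| < ε/10.
Take δ = ε/10. If 0 < |u + 1| < δ then |(-10u + 13) − 23| = 10|u + 1| < 10·(ε/10) = ε.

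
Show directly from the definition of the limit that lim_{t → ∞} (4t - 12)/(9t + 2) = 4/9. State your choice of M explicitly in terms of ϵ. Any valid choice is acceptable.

M = (116/81)/ϵ

Let ϵ > 0. We seek M > 0 such that t > M implies |(4t - 12)/(9t + 2) − (4/9)| < ϵ.
(4t - 12)/(9t + 2) − (4/9) = (9(4t - 12) − 4(9t + 2)) / (9(9t + 2)) = -116/(9(9t + 2)).
For t > 0 we have 9t + 2 > 9t, so |(4t - 12)/(9t + 2) − (4/9)| = 116/(9(9t + 2)) < 116/(9·9t) = (116/81)/t.
Thus |(4t - 12)/(9t + 2) − (4/9)| < ϵ whenever t > (116/81)/ϵ.
Take M = (116/81)/ϵ. If t > M then |(4t - 12)/(9t + 2) − (4/9)| < (116/81)/t < ϵ.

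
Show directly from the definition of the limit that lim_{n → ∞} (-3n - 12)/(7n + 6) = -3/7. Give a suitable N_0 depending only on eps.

N_0 = (66/49)/eps

Suppose eps > 0. For n ≥ 1, |(-3n - 12)/(7n + 6) + 3/7| = |-66|/(7(7n + 6)) = 66/(7(7n + 6)).
Since 7n + 6 ≥ 7n for n ≥ 1, this is ≤ 66/(7·7n) = (66/49)/n.
So |(-3n - 12)/(7n + 6) + 3/7| < eps whenever n > (66/49)/eps.
Take N_0 = (66/49)/eps. If n > N_0 then |(-3n - 12)/(7n + 6) + 3/7| ≤ (66/49)/n < eps.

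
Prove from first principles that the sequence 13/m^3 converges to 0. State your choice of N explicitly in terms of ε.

Let ε > 0 be given. For m ≥ 1, |13/m^3 − 0| = 13/m^3.
13/m^3 < ε ⇔ m^3 > 13/ε ⇔ m > (13/ε)^{1/3}.
Take N = (13/ε)^{1/3}. Then m > N implies 13/m^3 < ε.

N = (13/ε)^{1/3}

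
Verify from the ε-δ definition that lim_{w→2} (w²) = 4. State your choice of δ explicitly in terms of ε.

Let ε > 0. We seek δ > 0 with 0 < |w − 2| < δ ⇒ |w² − 4| < ε.
Factor: w² − 4 = (w − 2)(w + 2), so |w² − 4| = |w − 2|·|w + 2|.
Impose δ ≤ 1 so that |w| < 3; then |w + 2| ≤ 5.
Hence |w² − 4| ≤ 5|w − 2|, which is < ε once |w − 2| < ε/5.
Take δ = min(1, ε/5). If 0 < |w − 2| < δ then both bounds hold and |w² − 4| ≤ 5|w − 2| < 5·(ε/5) = ε.

δ = min(1, ε/5)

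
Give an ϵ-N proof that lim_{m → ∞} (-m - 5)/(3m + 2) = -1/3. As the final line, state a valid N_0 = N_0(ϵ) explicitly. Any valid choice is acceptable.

Fix ϵ > 0. For m ≥ 1, |(-m - 5)/(3m + 2) + 1/3| = |-13|/(3(3m + 2)) = 13/(3(3m + 2)).
Since 3m + 2 ≥ 3m for m ≥ 1, this is ≤ 13/(3·3m) = (13/9)/m.
So |(-m - 5)/(3m + 2) + 1/3| < ϵ whenever m > (13/9)/ϵ.
Take N_0 = (13/9)/ϵ. If m > N_0 then |(-m - 5)/(3m + 2) + 1/3| ≤ (13/9)/m < ϵ.

N_0 = (13/9)/ϵ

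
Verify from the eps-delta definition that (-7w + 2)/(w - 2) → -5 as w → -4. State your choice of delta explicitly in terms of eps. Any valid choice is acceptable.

delta = min(3, (3/2)eps)

Fix eps > 0. We want delta > 0 with 0 < |w + 4| < delta ⇒ |(-7w + 2)/(w - 2) + 5| < eps.
Combining over a common denominator, (-7w + 2)/(w - 2) + 5 = [(-7w + 2)·(-6) − 30·(w - 2)] / [(-6)·(w - 2)] = 12(w + 4) / ((-6)(w - 2)).
So |(-7w + 2)/(w - 2) + 5| = 12|w + 4| / (6·|w − 2|).
Require delta ≤ 3, so |w − 2| ≥ |-6| − |w + 4| > 6 − 3 = 3.
Hence |(-7w + 2)/(w - 2) + 5| < 12|w + 4|/(6·3) = (2/3)|w + 4|, which is < eps once |w + 4| < (3/2)eps.
Take delta = min(3, (3/2)eps). Then 0 < |w + 4| < delta forces both bounds, so |(-7w + 2)/(w - 2) + 5| < eps.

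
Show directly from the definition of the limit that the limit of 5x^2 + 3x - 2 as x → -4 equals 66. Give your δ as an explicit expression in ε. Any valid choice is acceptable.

δ = min(1, ε/42)

Let ε > 0 be given. We want δ > 0 such that 0 < |x + 4| < δ implies |(5x^2 + 3x - 2) − 66| < ε.
(5x^2 + 3x - 2) − 66 = 5x^2 + 3x - 68 = (x + 4)(5x - 17).
So |(5x^2 + 3x - 2) − 66| = |x + 4|·|5x - 17|.
Assume first that |x + 4| < 1, so |x| < 5. Then |5x - 17| ≤ 5·5 + 17 = 42.
Hence |(5x^2 + 3x - 2) − 66| ≤ 42|x + 4| < ε provided |x + 4| < ε/42.
Choosing δ = min(1, ε/42) ensures both conditions, hence |(5x^2 + 3x - 2) − 66| < ε.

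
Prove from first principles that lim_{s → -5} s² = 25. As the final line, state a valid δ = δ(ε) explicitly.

Let ε > 0 be given. We seek δ > 0 with 0 < |s + 5| < δ ⇒ |s² − 25| < ε.
Factor: s² − 25 = (s + 5)(s - 5), so |s² − 25| = |s + 5|·|s - 5|.
Restrict δ ≤ 1. Then |s + 5| < 1 gives |s| < 6, so by the triangle inequality |s - 5| ≤ 6 + 5 = 11.
Hence |s² − 25| ≤ 11|s + 5|, which is < ε once |s + 5| < ε/11.
Take δ = min(1, ε/11). If 0 < |s + 5| < δ then both bounds hold and |s² − 25| ≤ 11|s + 5| < 11·(ε/11) = ε.

δ = min(1, ε/11)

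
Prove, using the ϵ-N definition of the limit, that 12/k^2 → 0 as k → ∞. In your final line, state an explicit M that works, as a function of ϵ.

M = (12/ϵ)^{1/2}

Fix ϵ > 0. For k ≥ 1, |12/k^2 − 0| = 12/k^2.
12/k^2 < ϵ ⇔ k^2 > 12/ϵ ⇔ k > (12/ϵ)^{1/2}.
Take M = (12/ϵ)^{1/2}. Then k > M implies 12/k^2 < ϵ.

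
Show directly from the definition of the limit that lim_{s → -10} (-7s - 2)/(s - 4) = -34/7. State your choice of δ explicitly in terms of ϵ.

δ = min(7, (49/15)ϵ)

Fix ϵ > 0. We want δ > 0 with 0 < |s + 10| < δ ⇒ |(-7s - 2)/(s - 4) + 34/7| < ϵ.
Combining over a common denominator, (-7s - 2)/(s - 4) + 34/7 = [(-7s - 2)·(-14) − 68·(s - 4)] / [(-14)·(s - 4)] = 30(s + 10) / ((-14)(s - 4)).
So |(-7s - 2)/(s - 4) + 34/7| = 30|s + 10| / (14·|s − 4|).
Require δ ≤ 7, so |s − 4| ≥ |-14| − |s + 10| > 14 − 7 = 7.
Hence |(-7s - 2)/(s - 4) + 34/7| < 30|s + 10|/(14·7) = (15/49)|s + 10|, which is < ϵ once |s + 10| < (49/15)ϵ.
Take δ = min(7, (49/15)ϵ). Then 0 < |s + 10| < δ forces both bounds, so |(-7s - 2)/(s - 4) + 34/7| < ϵ.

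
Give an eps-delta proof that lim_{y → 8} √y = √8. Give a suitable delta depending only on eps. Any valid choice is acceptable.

delta = min(8, √8·eps)

Suppose eps > 0. We want delta > 0 such that 0 < |y − 8| < delta implies |√y − √8| < eps.
Rationalise: √y − √8 = (y − 8)/(√y + √8), so |√y − √8| = |y − 8|/(√y + √8).
Restrict delta ≤ 8 so that |y − 8| < 8 forces y > 0, and then √y + √8 > √8.
Hence |√y − √8| < |y − 8|/√8, which is < eps once |y − 8| < √8·eps.
Take delta = min(8, √8·eps). If 0 < |y − 8| < delta then y > 0 and |√y − √8| < |y − 8|/√8 < eps.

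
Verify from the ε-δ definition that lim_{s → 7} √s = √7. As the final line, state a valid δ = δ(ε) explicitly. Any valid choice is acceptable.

δ = min(7, √7·ε)

Let ε > 0. We want δ > 0 such that 0 < |s − 7| < δ implies |√s − √7| < ε.
Rationalise: √s − √7 = (s − 7)/(√s + √7), so |√s − √7| = |s − 7|/(√s + √7).
Restrict δ ≤ 7 so that |s − 7| < 7 forces s > 0, and then √s + √7 > √7.
Hence |√s − √7| < |s − 7|/√7, which is < ε once |s − 7| < √7·ε.
Take δ = min(7, √7·ε). If 0 < |s − 7| < δ then s > 0 and |√s − √7| < |s − 7|/√7 < ε.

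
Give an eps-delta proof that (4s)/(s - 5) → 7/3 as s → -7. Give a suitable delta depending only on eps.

Let eps > 0 be given. We want delta > 0 with 0 < |s + 7| < delta ⇒ |(4s)/(s - 5) − (7/3)| < eps.
Combining over a common denominator, (4s)/(s - 5) − (7/3) = [(4s)·(-12) − (-28)·(s - 5)] / [(-12)·(s - 5)] = -20(s + 7) / ((-12)(s - 5)).
So |(4s)/(s - 5) − (7/3)| = 20|s + 7| / (12·|s − 5|).
Restrict delta ≤ 6. Then |s + 7| < 6 gives |s − 5| = |(s + 7) + (-12)| ≥ 12 − 6 = 6.
Hence |(4s)/(s - 5) − (7/3)| < 20|s + 7|/(12·6) = (5/18)|s + 7|, which is < eps once |s + 7| < (18/5)eps.
Take delta = min(6, (18/5)eps). Then 0 < |s + 7| < delta forces both bounds, so |(4s)/(s - 5) − (7/3)| < eps.

delta = min(6, (18/5)eps)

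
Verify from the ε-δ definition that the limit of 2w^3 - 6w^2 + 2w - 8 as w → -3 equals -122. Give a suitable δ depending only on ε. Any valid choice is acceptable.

δ = min(2, ε/148)

Let ε > 0 be given. We want δ > 0 such that 0 < |w + 3| < δ implies |(2w^3 - 6w^2 + 2w - 8) + 122| < ε.
(2w^3 - 6w^2 + 2w - 8) + 122 = 2w^3 - 6w^2 + 2w + 114 = (w + 3)(2w^2 - 12w + 38).
So |(2w^3 - 6w^2 + 2w - 8) + 122| = |w + 3|·|2w^2 - 12w + 38|.
Assume first that |w + 3| < 2, so |w| < 5. Then |2w^2 - 12w + 38| ≤ 2·5^2 + 12·5 + 38 = 148.
Hence |(2w^3 - 6w^2 + 2w - 8) + 122| ≤ 148|w + 3| < ε provided |w + 3| < ε/148.
Take δ = min(2, ε/148). Then 0 < |w + 3| < δ gives both |w + 3| < 2 and |w + 3| < ε/148, so |(2w^3 - 6w^2 + 2w - 8) + 122| < ε.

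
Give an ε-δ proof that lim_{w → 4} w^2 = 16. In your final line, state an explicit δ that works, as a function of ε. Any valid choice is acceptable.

Suppose ε > 0. We seek δ > 0 with 0 < |w − 4| < δ ⇒ |w^2 − 16| < ε.
Factor: w^2 − 16 = (w − 4)(w + 4), so |w^2 − 16| = |w − 4|·|w + 4|.
Impose δ ≤ 2 so that |w| < 6; then |w + 4| ≤ 10.
Hence |w^2 − 16| ≤ 10|w − 4|, which is < ε once |w − 4| < ε/10.
Take δ = min(2, ε/10). If 0 < |w − 4| < δ then both bounds hold and |w^2 − 16| ≤ 10|w − 4| < 10·(ε/10) = ε.

δ = min(2, ε/10)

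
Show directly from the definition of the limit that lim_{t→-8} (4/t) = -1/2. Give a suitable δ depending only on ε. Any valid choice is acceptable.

Let ε > 0 be given. We seek δ > 0 such that 0 < |t + 8| < δ implies |4/t + 1/2| < ε.
|4/t + 1/2| = 4·|-8 − t|/(8·|t|) = 4|t + 8|/(8|t|).
Require δ ≤ 4 so that |t| > 8 − 4 = 4, hence 8|t| > 32.
Then |4/t + 1/2| < 4|t + 8|/32, which is < ε when |t + 8| < 8ε.
Take δ = min(4, 8ε). Then 0 < |t + 8| < δ gives both |t + 8| < 4 and |t + 8| < 8ε, so |4/t + 1/2| < ε.

δ = min(4, 8ε)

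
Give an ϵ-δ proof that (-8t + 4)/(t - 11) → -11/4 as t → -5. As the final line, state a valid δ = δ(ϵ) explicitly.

δ = min(8, (32/21)ϵ)

Let ϵ > 0 be given. We want δ > 0 with 0 < |t + 5| < δ ⇒ |(-8t + 4)/(t - 11) + 11/4| < ϵ.
Combining over a common denominator, (-8t + 4)/(t - 11) + 11/4 = [(-8t + 4)·(-16) − 44·(t - 11)] / [(-16)·(t - 11)] = 84(t + 5) / ((-16)(t - 11)).
So |(-8t + 4)/(t - 11) + 11/4| = 84|t + 5| / (16·|t − 11|).
Restrict δ ≤ 8. Then |t + 5| < 8 gives |t − 11| = |(t + 5) + (-16)| ≥ 16 − 8 = 8.
Hence |(-8t + 4)/(t - 11) + 11/4| < 84|t + 5|/(16·8) = (21/32)|t + 5|, which is < ϵ once |t + 5| < (32/21)ϵ.
Take δ = min(8, (32/21)ϵ). Then 0 < |t + 5| < δ forces both bounds, so |(-8t + 4)/(t - 11) + 11/4| < ϵ.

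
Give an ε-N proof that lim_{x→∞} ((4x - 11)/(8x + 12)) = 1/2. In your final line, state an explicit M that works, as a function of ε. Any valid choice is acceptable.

M = (17/8)/ε

Fix ε > 0. We seek M > 0 such that x > M implies |(4x - 11)/(8x + 12) − (1/2)| < ε.
(4x - 11)/(8x + 12) − (1/2) = (8(4x - 11) − 4(8x + 12)) / (8(8x + 12)) = -136/(8(8x + 12)).
For x > 0 we have 8x + 12 > 8x, so |(4x - 11)/(8x + 12) − (1/2)| = 136/(8(8x + 12)) < 136/(8·8x) = (17/8)/x.
Thus |(4x - 11)/(8x + 12) − (1/2)| < ε whenever x > (17/8)/ε.
Take M = (17/8)/ε. If x > M then |(4x - 11)/(8x + 12) − (1/2)| < (17/8)/x < ε.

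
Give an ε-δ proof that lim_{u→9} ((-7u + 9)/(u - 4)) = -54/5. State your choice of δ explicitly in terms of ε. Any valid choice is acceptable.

δ = min(5/2, (25/38)ε)

Let ε > 0. We want δ > 0 with 0 < |u − 9| < δ ⇒ |(-7u + 9)/(u - 4) + 54/5| < ε.
Combining over a common denominator, (-7u + 9)/(u - 4) + 54/5 = [(-7u + 9)·5 − (-54)·(u - 4)] / [5·(u - 4)] = 19(u − 9) / (5(u - 4)).
So |(-7u + 9)/(u - 4) + 54/5| = 19|u − 9| / (5·|u − 4|).
Restrict δ ≤ 5/2. Then |u − 9| < 5/2 gives |u − 4| = |(u − 9) + 5| ≥ 5 − 5/2 = 5/2.
Hence |(-7u + 9)/(u - 4) + 54/5| < 19|u − 9|/(5·(5/2)) = (38/25)|u − 9|, which is < ε once |u − 9| < (25/38)ε.
Take δ = min(5/2, (25/38)ε). Then 0 < |u − 9| < δ forces both bounds, so |(-7u + 9)/(u - 4) + 54/5| < ε.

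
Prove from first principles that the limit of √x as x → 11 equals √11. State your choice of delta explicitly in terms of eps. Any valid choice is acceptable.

Let eps > 0 be given. We want delta > 0 such that 0 < |x − 11| < delta implies |√x − √11| < eps.
Multiplying by the conjugate, |√x − √11| = |x − 11|/(√x + √11).
Restrict delta ≤ 11 so that |x − 11| < 11 forces x > 0, and then √x + √11 > √11.
Hence |√x − √11| < |x − 11|/√11, which is < eps once |x − 11| < √11·eps.
Take delta = min(11, √11·eps). If 0 < |x − 11| < delta then x > 0 and |√x − √11| < |x − 11|/√11 < eps.

delta = min(11, √11·eps)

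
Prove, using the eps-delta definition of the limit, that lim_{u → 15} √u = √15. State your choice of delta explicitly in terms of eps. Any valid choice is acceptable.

Suppose eps > 0. We want delta > 0 such that 0 < |u − 15| < delta implies |√u − √15| < eps.
Multiplying by the conjugate, |√u − √15| = |u − 15|/(√u + √15).
Restrict delta ≤ 15 so that |u − 15| < 15 forces u > 0, and then √u + √15 > √15.
Hence |√u − √15| < |u − 15|/√15, which is < eps once |u − 15| < √15·eps.
Take delta = min(15, √15·eps). If 0 < |u − 15| < delta then u > 0 and |√u − √15| < |u − 15|/√15 < eps.

delta = min(15, √15·eps)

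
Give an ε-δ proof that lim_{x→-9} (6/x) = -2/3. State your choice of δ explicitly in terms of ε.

Fix ε > 0. We seek δ > 0 such that 0 < |x + 9| < δ implies |6/x + 2/3| < ε.
|6/x + 2/3| = 6·|-9 − x|/(9·|x|) = 6|x + 9|/(9|x|).
Restrict δ ≤ 9/2. Then |x + 9| < 9/2 gives |x| > 9/2, so 9|x| > 81/2.
Then |6/x + 2/3| < 6|x + 9|/(81/2), which is < ε when |x + 9| < (27/4)ε.
Take δ = min(9/2, (27/4)ε). Then 0 < |x + 9| < δ gives both |x + 9| < 9/2 and |x + 9| < (27/4)ε, so |6/x + 2/3| < ε.

δ = min(9/2, (27/4)ε)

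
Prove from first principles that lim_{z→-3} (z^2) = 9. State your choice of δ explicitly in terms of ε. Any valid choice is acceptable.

δ = min(1, ε/7)

Suppose ε > 0. We seek δ > 0 with 0 < |z + 3| < δ ⇒ |z^2 − 9| < ε.
Factor: z^2 − 9 = (z + 3)(z - 3), so |z^2 − 9| = |z + 3|·|z - 3|.
Restrict δ ≤ 1. Then |z + 3| < 1 gives |z| < 4, so by the triangle inequality |z - 3| ≤ 4 + 3 = 7.
Hence |z^2 − 9| ≤ 7|z + 3|, which is < ε once |z + 3| < ε/7.
Take δ = min(1, ε/7). If 0 < |z + 3| < δ then both bounds hold and |z^2 − 9| ≤ 7|z + 3| < 7·(ε/7) = ε.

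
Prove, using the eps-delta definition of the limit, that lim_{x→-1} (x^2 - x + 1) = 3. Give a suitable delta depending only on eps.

delta = min(1, eps/4)

Let eps > 0. We want delta > 0 such that 0 < |x + 1| < delta implies |(x^2 - x + 1) − 3| < eps.
(x^2 - x + 1) − 3 = x^2 - x - 2 = (x + 1)(x - 2).
So |(x^2 - x + 1) − 3| = |x + 1|·|x - 2|.
Assume first that |x + 1| < 1, so |x| < 2. Then |x - 2| ≤ 2 + 2 = 4.
Hence |(x^2 - x + 1) − 3| ≤ 4|x + 1| < eps provided |x + 1| < eps/4.
Choosing delta = min(1, eps/4) ensures both conditions, hence |(x^2 - x + 1) − 3| < eps.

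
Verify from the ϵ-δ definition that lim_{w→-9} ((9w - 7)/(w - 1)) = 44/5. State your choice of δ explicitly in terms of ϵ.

Fix ϵ > 0. We want δ > 0 with 0 < |w + 9| < δ ⇒ |(9w - 7)/(w - 1) − (44/5)| < ϵ.
Combining over a common denominator, (9w - 7)/(w - 1) − (44/5) = [(9w - 7)·(-10) − (-88)·(w - 1)] / [(-10)·(w - 1)] = -2(w + 9) / ((-10)(w - 1)).
So |(9w - 7)/(w - 1) − (44/5)| = 2|w + 9| / (10·|w − 1|).
Restrict δ ≤ 5. Then |w + 9| < 5 gives |w − 1| = |(w + 9) + (-10)| ≥ 10 − 5 = 5.
Hence |(9w - 7)/(w - 1) − (44/5)| < 2|w + 9|/(10·5) = (1/25)|w + 9|, which is < ϵ once |w + 9| < 25ϵ.
Take δ = min(5, 25ϵ). Then 0 < |w + 9| < δ forces both bounds, so |(9w - 7)/(w - 1) − (44/5)| < ϵ.

δ = min(5, 25ϵ)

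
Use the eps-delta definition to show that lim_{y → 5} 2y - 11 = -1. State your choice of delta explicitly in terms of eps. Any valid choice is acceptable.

Fix eps > 0. We need delta > 0 so that 0 < |y − 5| < delta implies |(2y - 11) + 1| < eps.
|(2y - 11) + 1| = |2y - 10| = 2|y − 5|.
Thus it suffices that |y − 5| < eps/2.
Choosing delta = eps/2 gives |(2y - 11) + 1| = 2|y − 5| < eps whenever |y − 5| < delta.

delta = eps/2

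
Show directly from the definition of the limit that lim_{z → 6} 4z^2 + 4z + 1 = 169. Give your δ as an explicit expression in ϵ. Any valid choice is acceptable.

Let ϵ > 0. We want δ > 0 such that 0 < |z − 6| < δ implies |(4z^2 + 4z + 1) − 169| < ϵ.
(4z^2 + 4z + 1) − 169 = 4z^2 + 4z - 168 = (z − 6)(4z + 28).
So |(4z^2 + 4z + 1) − 169| = |z − 6|·|4z + 28|.
Assume first that |z − 6| < 1, so |z| < 7. Then |4z + 28| ≤ 4·7 + 28 = 56.
Hence |(4z^2 + 4z + 1) − 169| ≤ 56|z − 6| < ϵ provided |z − 6| < ϵ/56.
Choosing δ = min(1, ϵ/56) ensures both conditions, hence |(4z^2 + 4z + 1) − 169| < ϵ.

δ = min(1, ϵ/56)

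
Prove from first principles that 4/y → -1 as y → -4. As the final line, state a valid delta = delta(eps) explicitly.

Let eps > 0. We seek delta > 0 such that 0 < |y + 4| < delta implies |4/y + 1| < eps.
|4/y + 1| = 4·|-4 − y|/(4·|y|) = 4|y + 4|/(4|y|).
Require delta ≤ 2 so that |y| > 4 − 2 = 2, hence 4|y| > 8.
Then |4/y + 1| < 4|y + 4|/8, which is < eps when |y + 4| < 2eps.
Take delta = min(2, 2eps). Then 0 < |y + 4| < delta gives both |y + 4| < 2 and |y + 4| < 2eps, so |4/y + 1| < eps.

delta = min(2, 2eps)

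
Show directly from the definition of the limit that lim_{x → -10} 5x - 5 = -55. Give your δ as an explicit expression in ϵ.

Suppose ϵ > 0. We need δ > 0 so that 0 < |x + 10| < δ implies |(5x - 5) + 55| < ϵ.
Since (5x - 5) + 55 = 5(x + 10), we have |(5x - 5) + 55| = 5|x + 10|.
So 5|x + 10| < ϵ exactly when |x + 10| < ϵ/5.
Take δ = ϵ/5. If 0 < |x + 10| < δ then |(5x - 5) + 55| = 5|x + 10| < 5·(ϵ/5) = ϵ.

δ = ϵ/5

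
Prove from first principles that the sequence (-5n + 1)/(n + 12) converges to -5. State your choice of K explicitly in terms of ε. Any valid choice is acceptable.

K = 61/ε

Let ε > 0 be given. For n ≥ 1, |(-5n + 1)/(n + 12) + 5| = |61|/((n + 12)) = 61/((n + 12)).
Since n + 12 ≥ n for n ≥ 1, this is ≤ 61/(n) = 61/n.
So |(-5n + 1)/(n + 12) + 5| < ε whenever n > 61/ε.
Take K = 61/ε. If n > K then |(-5n + 1)/(n + 12) + 5| ≤ 61/n < ε.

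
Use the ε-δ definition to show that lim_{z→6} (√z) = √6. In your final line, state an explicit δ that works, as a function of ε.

δ = min(6, √6·ε)

Let ε > 0. We want δ > 0 such that 0 < |z − 6| < δ implies |√z − √6| < ε.
Multiplying by the conjugate, |√z − √6| = |z − 6|/(√z + √6).
Restrict δ ≤ 6 so that |z − 6| < 6 forces z > 0, and then √z + √6 > √6.
Hence |√z − √6| < |z − 6|/√6, which is < ε once |z − 6| < √6·ε.
Take δ = min(6, √6·ε). If 0 < |z − 6| < δ then z > 0 and |√z − √6| < |z − 6|/√6 < ε.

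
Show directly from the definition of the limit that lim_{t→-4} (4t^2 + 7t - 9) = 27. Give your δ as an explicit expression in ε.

δ = min(1, ε/29)

Let ε > 0. We want δ > 0 such that 0 < |t + 4| < δ implies |(4t^2 + 7t - 9) − 27| < ε.
(4t^2 + 7t - 9) − 27 = 4t^2 + 7t - 36 = (t + 4)(4t - 9).
So |(4t^2 + 7t - 9) − 27| = |t + 4|·|4t - 9|.
Assume first that |t + 4| < 1, so |t| < 5. Then |4t - 9| ≤ 4·5 + 9 = 29.
Hence |(4t^2 + 7t - 9) − 27| ≤ 29|t + 4| < ε provided |t + 4| < ε/29.
Take δ = min(1, ε/29). Then 0 < |t + 4| < δ gives both |t + 4| < 1 and |t + 4| < ε/29, so |(4t^2 + 7t - 9) − 27| < ε.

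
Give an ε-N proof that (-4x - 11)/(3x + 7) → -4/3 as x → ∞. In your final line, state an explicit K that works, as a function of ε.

Suppose ε > 0. We seek K > 0 such that x > K implies |(-4x - 11)/(3x + 7) + 4/3| < ε.
(-4x - 11)/(3x + 7) + 4/3 = (3(-4x - 11) − (-4)(3x + 7)) / (3(3x + 7)) = -5/(3(3x + 7)).
For x > 0 we have 3x + 7 > 3x, so |(-4x - 11)/(3x + 7) + 4/3| = 5/(3(3x + 7)) < 5/(3·3x) = (5/9)/x.
Thus |(-4x - 11)/(3x + 7) + 4/3| < ε whenever x > (5/9)/ε.
Take K = (5/9)/ε. If x > K then |(-4x - 11)/(3x + 7) + 4/3| < (5/9)/x < ε.

K = (5/9)/ε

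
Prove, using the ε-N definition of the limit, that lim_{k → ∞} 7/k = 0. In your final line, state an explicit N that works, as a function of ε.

Let ε > 0 be given. For k ≥ 1, |7/k − 0| = 7/(k) ≤ 7/k.
We need 7/k < ε, i.e. k > 7/ε.
Take N = 7/ε. If k > N then |7/k| ≤ 7/k < ε.

N = 7/ε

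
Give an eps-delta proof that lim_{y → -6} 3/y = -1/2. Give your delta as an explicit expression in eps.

Fix eps > 0. We seek delta > 0 such that 0 < |y + 6| < delta implies |3/y + 1/2| < eps.
|3/y + 1/2| = 3·|-6 − y|/(6·|y|) = 3|y + 6|/(6|y|).
Restrict delta ≤ 3. Then |y + 6| < 3 gives |y| > 3, so 6|y| > 18.
Then |3/y + 1/2| < 3|y + 6|/18, which is < eps when |y + 6| < 6eps.
Take delta = min(3, 6eps). Then 0 < |y + 6| < delta gives both |y + 6| < 3 and |y + 6| < 6eps, so |3/y + 1/2| < eps.

delta = min(3, 6eps)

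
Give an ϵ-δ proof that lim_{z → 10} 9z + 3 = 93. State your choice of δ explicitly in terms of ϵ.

δ = ϵ/9

Let ϵ > 0. We need δ > 0 so that 0 < |z − 10| < δ implies |(9z + 3) − 93| < ϵ.
Since (9z + 3) − 93 = 9(z − 10), we have |(9z + 3) − 93| = 9|z − 10|.
Thus it suffices that |z − 10| < ϵ/9.
Choosing δ = ϵ/9 gives |(9z + 3) − 93| = 9|z − 10| < ϵ whenever |z − 10| < δ.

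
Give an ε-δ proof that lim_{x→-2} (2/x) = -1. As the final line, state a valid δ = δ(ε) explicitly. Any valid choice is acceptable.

Let ε > 0. We seek δ > 0 such that 0 < |x + 2| < δ implies |2/x + 1| < ε.
|2/x + 1| = 2·|-2 − x|/(2·|x|) = 2|x + 2|/(2|x|).
Require δ ≤ 1 so that |x| > 2 − 1 = 1, hence 2|x| > 2.
Then |2/x + 1| < 2|x + 2|/2, which is < ε when |x + 2| < ε.
Take δ = min(1, ε). Then 0 < |x + 2| < δ gives both |x + 2| < 1 and |x + 2| < ε, so |2/x + 1| < ε.

δ = min(1, ε)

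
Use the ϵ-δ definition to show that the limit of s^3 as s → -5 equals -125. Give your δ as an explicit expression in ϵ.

Let ϵ > 0 be given. We seek δ > 0 with 0 < |s + 5| < δ ⇒ |s^3 + 125| < ϵ.
Factor: s^3 + 125 = (s + 5)(s^2 - 5s + 25), so |s^3 + 125| = |s + 5|·|s^2 - 5s + 25|.
Restrict δ ≤ 1. Then |s + 5| < 1 gives |s| < 6, so by the triangle inequality |s^2 - 5s + 25| ≤ 6^2 + 5·6 + 25 = 91.
Hence |s^3 + 125| ≤ 91|s + 5|, which is < ϵ once |s + 5| < ϵ/91.
Take δ = min(1, ϵ/91). If 0 < |s + 5| < δ then both bounds hold and |s^3 + 125| ≤ 91|s + 5| < 91·(ϵ/91) = ϵ.

δ = min(1, ϵ/91)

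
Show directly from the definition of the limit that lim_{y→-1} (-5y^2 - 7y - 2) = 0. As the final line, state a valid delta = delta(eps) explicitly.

Suppose eps > 0. We want delta > 0 such that 0 < |y + 1| < delta implies |(-5y^2 - 7y - 2)| < eps.
(-5y^2 - 7y - 2) = -5y^2 - 7y - 2 = (y + 1)(-5y - 2).
So |(-5y^2 - 7y - 2)| = |y + 1|·|-5y - 2|.
Assume first that |y + 1| < 1, so |y| < 2. Then |-5y - 2| ≤ 5·2 + 2 = 12.
Hence |(-5y^2 - 7y - 2)| ≤ 12|y + 1| < eps provided |y + 1| < eps/12.
Choosing delta = min(1, eps/12) ensures both conditions, hence |(-5y^2 - 7y - 2)| < eps.

delta = min(1, eps/12)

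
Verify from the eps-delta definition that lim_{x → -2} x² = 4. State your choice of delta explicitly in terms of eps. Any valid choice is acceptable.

delta = min(1, eps/5)

Fix eps > 0. We seek delta > 0 with 0 < |x + 2| < delta ⇒ |x² − 4| < eps.
Factor: x² − 4 = (x + 2)(x - 2), so |x² − 4| = |x + 2|·|x - 2|.
Impose delta ≤ 1 so that |x| < 3; then |x - 2| ≤ 5.
Hence |x² − 4| ≤ 5|x + 2|, which is < eps once |x + 2| < eps/5.
Take delta = min(1, eps/5). If 0 < |x + 2| < delta then both bounds hold and |x² − 4| ≤ 5|x + 2| < 5·(eps/5) = eps.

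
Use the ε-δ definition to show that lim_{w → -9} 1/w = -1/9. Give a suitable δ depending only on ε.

δ = min(9/2, (81/2)ε)

Fix ε > 0. We seek δ > 0 such that 0 < |w + 9| < δ implies |1/w + 1/9| < ε.
|1/w + 1/9| = |-9 − w|/(9·|w|) = |w + 9|/(9|w|).
Require δ ≤ 9/2 so that |w| > 9 − 9/2 = 9/2, hence 9|w| > 81/2.
Then |1/w + 1/9| < |w + 9|/(81/2), which is < ε when |w + 9| < (81/2)ε.
Take δ = min(9/2, (81/2)ε). Then 0 < |w + 9| < δ gives both |w + 9| < 9/2 and |w + 9| < (81/2)ε, so |1/w + 1/9| < ε.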